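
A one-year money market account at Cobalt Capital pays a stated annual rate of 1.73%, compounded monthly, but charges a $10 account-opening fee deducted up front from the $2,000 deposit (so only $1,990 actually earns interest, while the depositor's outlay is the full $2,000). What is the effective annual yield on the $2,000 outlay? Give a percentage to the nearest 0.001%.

Value after one year: 1,990 × (1 + 0.0173/12)^12 = 1,990 × 1.017438 = $2,024.70.
Effective yield on the $2,000 outlay: 2,024.70 / 2,000 − 1 = 0.012351 = 1.235%.

1.235%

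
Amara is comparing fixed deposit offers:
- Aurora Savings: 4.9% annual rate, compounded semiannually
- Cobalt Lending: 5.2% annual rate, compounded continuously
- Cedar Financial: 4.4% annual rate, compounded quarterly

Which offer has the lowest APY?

Aurora Savings: (1 + 0.049/2)^2 − 1 = 4.960%
Cobalt Lending: e^0.052 − 1 = 5.338%
Cedar Financial: (1 + 0.044/4)^4 − 1 = 4.473%
The lowest effective annual rate is Cedar Financial at 4.473%.

Cedar Financial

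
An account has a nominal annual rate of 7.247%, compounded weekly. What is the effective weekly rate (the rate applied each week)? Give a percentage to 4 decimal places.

0.1394%

With a nominal annual rate compounded weekly, the periodic rate is the nominal rate divided by 52.
i = 0.07247 / 52 = 0.0013937 = 0.1394%.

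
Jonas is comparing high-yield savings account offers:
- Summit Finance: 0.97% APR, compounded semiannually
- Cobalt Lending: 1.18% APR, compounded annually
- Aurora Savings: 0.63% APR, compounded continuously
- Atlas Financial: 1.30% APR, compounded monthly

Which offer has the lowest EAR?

Summit Finance: (1 + 0.0097/2)^2 − 1 = 0.972%
Cobalt Lending: compounded annually, EAR = 1.180%
Aurora Savings: e^0.0063 − 1 = 0.632%
Atlas Financial: (1 + 0.0130/12)^12 − 1 = 1.308%
The lowest effective annual rate is Aurora Savings at 0.632%.

Aurora Savings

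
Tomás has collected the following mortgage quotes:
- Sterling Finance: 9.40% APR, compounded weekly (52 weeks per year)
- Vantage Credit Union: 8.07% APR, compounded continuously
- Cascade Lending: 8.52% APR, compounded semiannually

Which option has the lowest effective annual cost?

Sterling Finance: (1 + 0.0940/52)^52 − 1 = 9.847%
Vantage Credit Union: e^0.0807 − 1 = 8.405%
Cascade Lending: (1 + 0.0852/2)^2 − 1 = 8.701%
The lowest effective annual rate is Vantage Credit Union at 8.405%.

Vantage Credit Union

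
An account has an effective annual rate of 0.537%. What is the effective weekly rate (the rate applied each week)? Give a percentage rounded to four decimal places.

The per-week rate i satisfies (1 + i)^52 = 1 + 0.00537.
i = 1.00537^(1/52) − 1 = 0.0001030 = 0.0103%.

0.0103%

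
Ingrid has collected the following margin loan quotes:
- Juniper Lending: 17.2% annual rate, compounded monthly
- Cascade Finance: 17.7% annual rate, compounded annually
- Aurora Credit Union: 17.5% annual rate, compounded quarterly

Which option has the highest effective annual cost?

Aurora Credit Union

Juniper Lending: (1 + 0.172/12)^12 − 1 = 18.623%
Cascade Finance: compounded annually, EAR = 17.700%
Aurora Credit Union: (1 + 0.175/4)^4 − 1 = 18.682%
The highest effective annual rate is Aurora Credit Union at 18.682%.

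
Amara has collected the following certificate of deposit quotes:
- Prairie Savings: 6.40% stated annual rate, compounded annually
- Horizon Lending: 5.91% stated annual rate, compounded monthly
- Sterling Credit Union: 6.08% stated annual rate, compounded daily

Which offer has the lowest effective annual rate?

Prairie Savings: compounded annually, EAR = 6.400%
Horizon Lending: (1 + 0.0591/12)^12 − 1 = 6.073%
Sterling Credit Union: (1 + 0.0608/365)^365 − 1 = 6.268%
The lowest effective annual rate is Horizon Lending at 6.073%.

Horizon Lending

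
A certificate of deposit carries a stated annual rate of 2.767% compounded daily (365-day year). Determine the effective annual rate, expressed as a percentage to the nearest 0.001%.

EAR = (1 + 0.02767/365)^365 − 1.
= 1.028055 − 1 = 2.806%.

2.806%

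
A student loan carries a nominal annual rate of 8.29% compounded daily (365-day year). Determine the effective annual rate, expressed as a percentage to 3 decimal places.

EAR = (1 + 0.0829/365)^365 − 1.
= (1 + 0.000227)^365 − 1 = 1.086423 − 1 = 8.642%.

8.642%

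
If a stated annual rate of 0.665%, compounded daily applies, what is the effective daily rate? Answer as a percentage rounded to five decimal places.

0.00182%

With a nominal annual rate compounded daily, the periodic rate is the nominal rate divided by 365.
i = 0.00665 / 365 = 0.0000182 = 0.00182%.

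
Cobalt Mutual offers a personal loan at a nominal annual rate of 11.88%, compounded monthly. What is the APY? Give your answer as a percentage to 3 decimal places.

EAR = (1 + 0.1188/12)^12 − 1.
= 1.125487 − 1 = 12.549%.

12.549%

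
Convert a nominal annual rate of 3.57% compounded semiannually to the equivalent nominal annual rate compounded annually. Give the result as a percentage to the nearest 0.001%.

EAR = (1 + 0.0357/2)^2 − 1 = 0.036019.
Compounded annually, the equivalent nominal rate is the EAR itself: 3.602%.

3.602%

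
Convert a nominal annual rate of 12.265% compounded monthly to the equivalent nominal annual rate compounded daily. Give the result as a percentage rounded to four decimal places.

EAR = (1 + 0.12265/12)^12 − 1 = 0.129785.
Solve (1 + r/365)^365 = 1.129785: r/365 = 1.129785^(1/365) − 1 = 0.000334, so r = 0.122048 = 12.2048%.

12.2048%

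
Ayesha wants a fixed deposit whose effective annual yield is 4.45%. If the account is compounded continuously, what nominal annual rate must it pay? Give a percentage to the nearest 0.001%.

Continuous: nominal r satisfies e^r − 1 = 0.0445.
r = ln(1 + 0.0445) = ln(1.0445) = 0.043538 = 4.354%.

4.354%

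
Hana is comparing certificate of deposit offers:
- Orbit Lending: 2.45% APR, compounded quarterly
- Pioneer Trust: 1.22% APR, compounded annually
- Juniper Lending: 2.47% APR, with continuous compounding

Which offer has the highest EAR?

Orbit Lending: (1 + 0.0245/4)^4 − 1 = 2.473%
Pioneer Trust: compounded annually, EAR = 1.220%
Juniper Lending: e^0.0247 − 1 = 2.501%
The highest effective annual rate is Juniper Lending at 2.501%.

Juniper Lending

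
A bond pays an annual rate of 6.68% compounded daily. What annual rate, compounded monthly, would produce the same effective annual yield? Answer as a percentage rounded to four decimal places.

6.6980%

EAR = (1 + 0.0668/365)^365 − 1 = 0.069075.
Solve (1 + r/12)^12 = 1.069075: r/12 = 1.069075^(1/12) − 1 = 0.005582, so r = 0.066980 = 6.6980%.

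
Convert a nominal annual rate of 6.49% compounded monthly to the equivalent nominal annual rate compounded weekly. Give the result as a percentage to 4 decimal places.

EAR = (1 + 0.0649/12)^12 − 1 = 0.066866.
Solve (1 + r/52)^52 = 1.066866: r/52 = 1.066866^(1/52) − 1 = 0.001245, so r = 0.064765 = 6.4765%.

6.4765%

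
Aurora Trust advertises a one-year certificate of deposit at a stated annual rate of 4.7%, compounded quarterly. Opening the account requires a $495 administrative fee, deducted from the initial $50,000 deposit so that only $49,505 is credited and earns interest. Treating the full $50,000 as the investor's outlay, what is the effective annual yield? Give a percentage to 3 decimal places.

3.746%

Value after one year: 49,505 × (1 + 0.047/4)^4 = 49,505 × 1.047835 = $51,873.07.
Effective yield on the $50,000 outlay: 51,873.07 / 50,000 − 1 = 0.037461 = 3.746%.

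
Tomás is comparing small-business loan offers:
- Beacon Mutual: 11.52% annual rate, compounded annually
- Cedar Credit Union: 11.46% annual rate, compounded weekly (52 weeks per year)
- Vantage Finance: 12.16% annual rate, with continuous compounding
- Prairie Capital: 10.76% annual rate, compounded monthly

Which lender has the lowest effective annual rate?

Beacon Mutual: compounded annually, EAR = 11.520%
Cedar Credit Union: (1 + 0.1146/52)^52 − 1 = 12.128%
Vantage Finance: e^0.1216 − 1 = 12.930%
Prairie Capital: (1 + 0.1076/12)^12 − 1 = 11.307%
The lowest effective annual rate is Prairie Capital at 11.307%.

Prairie Capital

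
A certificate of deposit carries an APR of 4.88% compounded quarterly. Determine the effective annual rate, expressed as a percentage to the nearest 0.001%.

4.970%

EAR = (1 + 0.0488/4)^4 − 1.
= (1 + 0.012200)^4 − 1 = 1.049700 − 1 = 4.970%.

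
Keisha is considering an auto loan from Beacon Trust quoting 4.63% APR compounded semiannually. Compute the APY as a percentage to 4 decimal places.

EAR = (1 + 0.0463/2)^2 − 1.
= 1.046836 − 1 = 4.6836%.

4.6836%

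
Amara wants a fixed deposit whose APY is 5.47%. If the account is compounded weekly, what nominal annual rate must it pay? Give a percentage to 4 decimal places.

(1 + r/52)^52 − 1 = 0.0547, so 1 + r/52 = 1.0547^(1/52).
r/52 = 0.001025, so r = 0.053284 = 5.3284%.

5.3284%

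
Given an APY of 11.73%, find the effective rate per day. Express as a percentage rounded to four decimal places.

The per-day rate i satisfies (1 + i)^365 = 1 + 0.1173.
i = 1.1173^(1/365) − 1 = 0.0003039 = 0.0304%.

0.0304%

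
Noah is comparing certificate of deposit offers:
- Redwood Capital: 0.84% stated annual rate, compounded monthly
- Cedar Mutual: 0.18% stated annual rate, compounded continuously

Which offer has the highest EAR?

Redwood Capital

Redwood Capital: (1 + 0.0084/12)^12 − 1 = 0.843%
Cedar Mutual: e^0.0018 − 1 = 0.180%
The highest effective annual rate is Redwood Capital at 0.843%.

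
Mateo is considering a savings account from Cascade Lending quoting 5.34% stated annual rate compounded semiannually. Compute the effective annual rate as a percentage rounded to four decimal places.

EAR = (1 + 0.0534/2)^2 − 1.
= 1.054113 − 1 = 5.4113%.

5.4113%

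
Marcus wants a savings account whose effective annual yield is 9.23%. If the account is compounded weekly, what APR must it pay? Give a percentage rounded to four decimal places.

8.8361%

(1 + r/52)^52 − 1 = 0.0923, so 1 + r/52 = 1.0923^(1/52).
r/52 = 0.001699, so r = 0.088361 = 8.8361%.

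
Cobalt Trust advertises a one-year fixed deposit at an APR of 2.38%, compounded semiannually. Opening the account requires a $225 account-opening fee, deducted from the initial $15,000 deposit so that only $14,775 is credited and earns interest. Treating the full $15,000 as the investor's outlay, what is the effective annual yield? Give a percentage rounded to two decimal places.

0.86%

Value after one year: 14,775 × (1 + 0.0238/2)^2 = 14,775 × 1.023942 = $15,128.74.
Effective yield on the $15,000 outlay: 15,128.74 / 15,000 − 1 = 0.008582 = 0.86%.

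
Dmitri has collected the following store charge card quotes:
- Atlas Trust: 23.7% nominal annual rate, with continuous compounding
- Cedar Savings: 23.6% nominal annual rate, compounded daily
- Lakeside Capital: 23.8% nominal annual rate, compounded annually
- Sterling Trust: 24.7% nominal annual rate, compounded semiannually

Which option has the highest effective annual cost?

Atlas Trust: e^0.237 − 1 = 26.744%
Cedar Savings: (1 + 0.236/365)^365 − 1 = 26.608%
Lakeside Capital: compounded annually, EAR = 23.800%
Sterling Trust: (1 + 0.247/2)^2 − 1 = 26.225%
The highest effective annual rate is Atlas Trust at 26.744%.

Atlas Trust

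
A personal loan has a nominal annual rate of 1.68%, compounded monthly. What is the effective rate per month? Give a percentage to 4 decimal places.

0.1400%

With a nominal annual rate compounded monthly, the periodic rate is the nominal rate divided by 12.
i = 0.0168 / 12 = 0.0014000 = 0.1400%.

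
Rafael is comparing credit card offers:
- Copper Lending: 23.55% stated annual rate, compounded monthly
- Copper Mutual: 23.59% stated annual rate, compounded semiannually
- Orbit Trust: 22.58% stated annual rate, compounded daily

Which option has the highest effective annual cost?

Copper Lending: (1 + 0.2355/12)^12 − 1 = 26.266%
Copper Mutual: (1 + 0.2359/2)^2 − 1 = 24.981%
Orbit Trust: (1 + 0.2258/365)^365 − 1 = 25.324%
The highest effective annual rate is Copper Lending at 26.266%.

Copper Lending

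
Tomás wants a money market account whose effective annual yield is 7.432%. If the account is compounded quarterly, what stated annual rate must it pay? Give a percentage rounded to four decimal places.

(1 + r/4)^4 − 1 = 0.07432, so 1 + r/4 = 1.07432^(1/4).
r/4 = 0.018084, so r = 0.072334 = 7.2334%.

7.2334%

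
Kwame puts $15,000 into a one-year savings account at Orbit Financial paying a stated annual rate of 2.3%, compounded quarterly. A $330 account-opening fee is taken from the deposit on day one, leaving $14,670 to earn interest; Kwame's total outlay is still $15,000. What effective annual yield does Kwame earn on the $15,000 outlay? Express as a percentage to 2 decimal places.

Value after one year: 14,670 × (1 + 0.023/4)^4 = 14,670 × 1.023199 = $15,010.33.
Effective yield on the $15,000 outlay: 15,010.33 / 15,000 − 1 = 0.000689 = 0.07%.

0.07%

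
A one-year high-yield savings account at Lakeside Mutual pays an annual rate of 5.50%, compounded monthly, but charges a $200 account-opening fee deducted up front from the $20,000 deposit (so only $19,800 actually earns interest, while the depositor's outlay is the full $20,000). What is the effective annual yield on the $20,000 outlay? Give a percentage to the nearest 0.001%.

4.584%

Value after one year: 19,800 × (1 + 0.0550/12)^12 = 19,800 × 1.056408 = $20,916.88.
Effective yield on the $20,000 outlay: 20,916.88 / 20,000 − 1 = 0.045844 = 4.584%.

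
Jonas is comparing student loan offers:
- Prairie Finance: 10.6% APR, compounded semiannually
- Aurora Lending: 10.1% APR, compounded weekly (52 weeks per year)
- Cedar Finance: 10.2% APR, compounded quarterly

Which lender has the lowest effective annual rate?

Cedar Finance

Prairie Finance: (1 + 0.106/2)^2 − 1 = 10.881%
Aurora Lending: (1 + 0.101/52)^52 − 1 = 10.617%
Cedar Finance: (1 + 0.102/4)^4 − 1 = 10.597%
The lowest effective annual rate is Cedar Finance at 10.597%.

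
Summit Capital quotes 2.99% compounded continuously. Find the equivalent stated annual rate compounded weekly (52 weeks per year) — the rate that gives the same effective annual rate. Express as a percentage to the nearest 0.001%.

EAR under continuous compounding: e^0.0299 − 1 = 0.030351.
Solve (1 + r/52)^52 = 1.030351: r/52 = 1.030351^(1/52) − 1 = 0.000575, so r = 0.029909 = 2.991%.

2.991%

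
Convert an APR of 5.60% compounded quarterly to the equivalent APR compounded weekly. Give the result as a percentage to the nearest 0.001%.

EAR = (1 + 0.0560/4)^4 − 1 = 0.057187.
Solve (1 + r/52)^52 = 1.057187: r/52 = 1.057187^(1/52) − 1 = 0.001070, so r = 0.055641 = 5.564%.

5.564%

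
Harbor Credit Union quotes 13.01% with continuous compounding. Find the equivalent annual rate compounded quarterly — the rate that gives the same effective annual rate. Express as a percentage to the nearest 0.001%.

13.224%

EAR under continuous compounding: e^0.1301 − 1 = 0.138942.
Solve (1 + r/4)^4 = 1.138942: r/4 = 1.138942^(1/4) − 1 = 0.033060, so r = 0.132239 = 13.224%.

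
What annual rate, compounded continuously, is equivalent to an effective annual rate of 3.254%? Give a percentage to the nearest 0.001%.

Continuous: nominal r satisfies e^r − 1 = 0.03254.
r = ln(1 + 0.03254) = ln(1.03254) = 0.032022 = 3.202%.

3.202%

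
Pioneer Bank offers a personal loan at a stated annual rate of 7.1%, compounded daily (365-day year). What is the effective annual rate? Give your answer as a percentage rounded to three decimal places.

7.357%

EAR = (1 + 0.071/365)^365 − 1.
= (1 + 0.000195)^365 − 1 = 1.073574 − 1 = 7.357%.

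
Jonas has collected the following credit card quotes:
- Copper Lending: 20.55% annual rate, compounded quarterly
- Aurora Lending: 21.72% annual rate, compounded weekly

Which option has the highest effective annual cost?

Aurora Lending

Copper Lending: (1 + 0.2055/4)^4 − 1 = 22.189%
Aurora Lending: (1 + 0.2172/52)^52 − 1 = 24.203%
The highest effective annual rate is Aurora Lending at 24.203%.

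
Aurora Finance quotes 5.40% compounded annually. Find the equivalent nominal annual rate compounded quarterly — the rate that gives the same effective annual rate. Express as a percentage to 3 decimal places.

Compounded annually, EAR = nominal = 0.054000.
Solve (1 + r/4)^4 = 1.054000: r/4 = 1.054000^(1/4) − 1 = 0.013235, so r = 0.052940 = 5.294%.

5.294%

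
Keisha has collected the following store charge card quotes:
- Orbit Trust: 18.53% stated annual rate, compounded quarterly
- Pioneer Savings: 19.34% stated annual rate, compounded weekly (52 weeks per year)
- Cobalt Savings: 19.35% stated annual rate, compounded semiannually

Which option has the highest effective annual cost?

Orbit Trust: (1 + 0.1853/4)^4 − 1 = 19.858%
Pioneer Savings: (1 + 0.1934/52)^52 − 1 = 21.293%
Cobalt Savings: (1 + 0.1935/2)^2 − 1 = 20.286%
The highest effective annual rate is Pioneer Savings at 21.293%.

Pioneer Savings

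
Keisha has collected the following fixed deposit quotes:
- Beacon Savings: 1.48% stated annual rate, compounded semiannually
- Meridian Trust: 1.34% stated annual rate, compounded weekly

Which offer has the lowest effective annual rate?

Beacon Savings: (1 + 0.0148/2)^2 − 1 = 1.485%
Meridian Trust: (1 + 0.0134/52)^52 − 1 = 1.349%
The lowest effective annual rate is Meridian Trust at 1.349%.

Meridian Trust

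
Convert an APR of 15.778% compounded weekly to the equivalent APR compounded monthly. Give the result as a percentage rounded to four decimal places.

EAR = (1 + 0.15778/52)^52 − 1 = 0.170629.
Solve (1 + r/12)^12 = 1.170629: r/12 = 1.170629^(1/12) − 1 = 0.013215, so r = 0.158580 = 15.8580%.

15.8580%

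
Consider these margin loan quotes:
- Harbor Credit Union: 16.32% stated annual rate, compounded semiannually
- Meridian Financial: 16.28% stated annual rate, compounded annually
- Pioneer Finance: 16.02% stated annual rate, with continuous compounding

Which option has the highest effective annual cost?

Pioneer Finance

Harbor Credit Union: (1 + 0.1632/2)^2 − 1 = 16.986%
Meridian Financial: compounded annually, EAR = 16.280%
Pioneer Finance: e^0.1602 − 1 = 17.375%
The highest effective annual rate is Pioneer Finance at 17.375%.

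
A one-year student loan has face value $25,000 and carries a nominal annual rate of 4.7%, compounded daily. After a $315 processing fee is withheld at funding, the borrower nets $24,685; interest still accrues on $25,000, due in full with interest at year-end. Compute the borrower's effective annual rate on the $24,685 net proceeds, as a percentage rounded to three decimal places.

Amount owed after one year: 25,000 × (1 + 0.047/365)^365 = 25,000 × 1.048119 = $26,202.97.
Effective rate on net proceeds: 26,202.97 / 24,685 − 1 = 0.061494 = 6.149%.

6.149%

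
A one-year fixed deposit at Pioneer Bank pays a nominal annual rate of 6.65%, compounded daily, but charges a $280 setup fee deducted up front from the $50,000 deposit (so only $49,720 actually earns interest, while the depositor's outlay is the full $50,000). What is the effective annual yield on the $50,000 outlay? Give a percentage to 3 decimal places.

6.277%

Value after one year: 49,720 × (1 + 0.0665/365)^365 = 49,720 × 1.068754 = $53,138.47.
Effective yield on the $50,000 outlay: 53,138.47 / 50,000 − 1 = 0.062769 = 6.277%.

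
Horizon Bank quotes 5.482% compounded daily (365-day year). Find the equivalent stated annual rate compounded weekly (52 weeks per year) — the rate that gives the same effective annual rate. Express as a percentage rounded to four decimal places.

EAR = (1 + 0.05482/365)^365 − 1 = 0.056346.
Solve (1 + r/52)^52 = 1.056346: r/52 = 1.056346^(1/52) − 1 = 0.001055, so r = 0.054845 = 5.4845%.

5.4845%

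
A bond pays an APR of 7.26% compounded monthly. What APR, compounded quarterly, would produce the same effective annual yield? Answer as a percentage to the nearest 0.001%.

7.304%

EAR = (1 + 0.0726/12)^12 − 1 = 0.075065.
Solve (1 + r/4)^4 = 1.075065: r/4 = 1.075065^(1/4) − 1 = 0.018260, so r = 0.073040 = 7.304%.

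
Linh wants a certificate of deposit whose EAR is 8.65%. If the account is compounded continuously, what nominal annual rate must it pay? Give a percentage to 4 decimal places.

8.2962%

Continuous: nominal r satisfies e^r − 1 = 0.0865.
r = ln(1 + 0.0865) = ln(1.0865) = 0.082962 = 8.2962%.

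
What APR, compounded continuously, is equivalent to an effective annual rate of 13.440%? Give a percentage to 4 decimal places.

Continuous: nominal r satisfies e^r − 1 = 0.13440.
r = ln(1 + 0.13440) = ln(1.13440) = 0.126104 = 12.6104%.

12.6104%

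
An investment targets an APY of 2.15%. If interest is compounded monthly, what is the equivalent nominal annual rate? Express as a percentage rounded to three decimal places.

2.129%

(1 + r/12)^12 − 1 = 0.0215, so 1 + r/12 = 1.0215^(1/12).
r/12 = 0.001774, so r = 0.021291 = 2.129%.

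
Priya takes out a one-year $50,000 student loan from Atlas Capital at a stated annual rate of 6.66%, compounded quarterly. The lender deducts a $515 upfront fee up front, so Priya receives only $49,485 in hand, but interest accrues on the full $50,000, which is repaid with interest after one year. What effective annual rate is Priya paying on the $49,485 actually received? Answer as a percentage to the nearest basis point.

Amount owed after one year: 50,000 × (1 + 0.0666/4)^4 = 50,000 × 1.068282 = $53,414.09.
Effective rate on net proceeds: 53,414.09 / 49,485 − 1 = 0.079400 = 7.94%.

7.94%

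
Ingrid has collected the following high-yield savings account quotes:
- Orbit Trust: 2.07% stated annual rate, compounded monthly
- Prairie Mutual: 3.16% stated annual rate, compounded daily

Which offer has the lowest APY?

Orbit Trust

Orbit Trust: (1 + 0.0207/12)^12 − 1 = 2.090%
Prairie Mutual: (1 + 0.0316/365)^365 − 1 = 3.210%
The lowest effective annual rate is Orbit Trust at 2.090%.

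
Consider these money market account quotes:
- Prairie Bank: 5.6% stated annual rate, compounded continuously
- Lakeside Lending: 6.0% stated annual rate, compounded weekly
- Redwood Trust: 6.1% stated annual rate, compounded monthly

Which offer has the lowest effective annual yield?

Prairie Bank

Prairie Bank: e^0.056 − 1 = 5.760%
Lakeside Lending: (1 + 0.060/52)^52 − 1 = 6.180%
Redwood Trust: (1 + 0.061/12)^12 − 1 = 6.273%
The lowest effective annual rate is Prairie Bank at 5.760%.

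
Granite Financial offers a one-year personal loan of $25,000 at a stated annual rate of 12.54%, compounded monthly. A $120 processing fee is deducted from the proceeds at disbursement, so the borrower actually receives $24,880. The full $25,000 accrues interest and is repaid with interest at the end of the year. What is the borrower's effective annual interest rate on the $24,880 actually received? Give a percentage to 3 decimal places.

13.833%

Amount owed after one year: 25,000 × (1 + 0.1254/12)^12 = 25,000 × 1.132864 = $28,321.61.
Effective rate on net proceeds: 28,321.61 / 24,880 − 1 = 0.138328 = 13.833%.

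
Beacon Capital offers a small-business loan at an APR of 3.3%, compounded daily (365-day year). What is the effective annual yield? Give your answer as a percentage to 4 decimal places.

EAR = (1 + 0.033/365)^365 − 1.
= 1.033549 − 1 = 3.3549%.

3.3549%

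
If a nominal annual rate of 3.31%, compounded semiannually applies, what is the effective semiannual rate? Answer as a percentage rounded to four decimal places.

1.6550%

With a nominal annual rate compounded semiannually, the periodic rate is the nominal rate divided by 2.
i = 0.0331 / 2 = 0.0165500 = 1.6550%.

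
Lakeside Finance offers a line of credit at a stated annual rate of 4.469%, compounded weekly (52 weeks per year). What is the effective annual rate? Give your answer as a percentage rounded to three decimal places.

EAR = (1 + 0.04469/52)^52 − 1.
= (1 + 0.000859)^52 − 1 = 1.045684 − 1 = 4.568%.

4.568%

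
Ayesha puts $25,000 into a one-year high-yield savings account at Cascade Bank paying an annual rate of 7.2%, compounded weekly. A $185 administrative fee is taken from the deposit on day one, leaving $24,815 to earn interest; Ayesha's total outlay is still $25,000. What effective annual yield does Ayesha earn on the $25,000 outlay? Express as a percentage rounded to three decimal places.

Value after one year: 24,815 × (1 + 0.072/52)^52 = 24,815 × 1.074602 = $26,666.24.
Effective yield on the $25,000 outlay: 26,666.24 / 25,000 − 1 = 0.066650 = 6.665%.

6.665%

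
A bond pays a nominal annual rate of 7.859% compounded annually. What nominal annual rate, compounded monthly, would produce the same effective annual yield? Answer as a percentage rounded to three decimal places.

Compounded annually, EAR = nominal = 0.078590.
Solve (1 + r/12)^12 = 1.078590: r/12 = 1.078590^(1/12) − 1 = 0.006324, so r = 0.075894 = 7.589%.

7.589%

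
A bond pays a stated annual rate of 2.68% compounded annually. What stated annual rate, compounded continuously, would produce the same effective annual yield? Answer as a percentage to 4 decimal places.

Compounded annually, EAR = nominal = 0.026800.
Equivalent continuous rate: r = ln(1 + 0.026800) = 0.026447 = 2.6447%.

2.6447%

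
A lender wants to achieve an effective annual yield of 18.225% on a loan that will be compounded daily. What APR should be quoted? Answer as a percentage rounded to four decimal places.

16.7458%

(1 + r/365)^365 − 1 = 0.18225, so 1 + r/365 = 1.18225^(1/365).
r/365 = 0.000459, so r = 0.167458 = 16.7458%.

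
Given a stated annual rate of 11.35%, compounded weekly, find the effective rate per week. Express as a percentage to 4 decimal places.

0.2183%

With a nominal annual rate compounded weekly, the periodic rate is the nominal rate divided by 52.
i = 0.1135 / 52 = 0.0021827 = 0.2183%.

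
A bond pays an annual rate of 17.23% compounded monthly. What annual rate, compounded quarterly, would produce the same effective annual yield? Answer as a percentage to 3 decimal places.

EAR = (1 + 0.1723/12)^12 − 1 = 0.186579.
Solve (1 + r/4)^4 = 1.186579: r/4 = 1.186579^(1/4) − 1 = 0.043696, so r = 0.174786 = 17.479%.

17.479%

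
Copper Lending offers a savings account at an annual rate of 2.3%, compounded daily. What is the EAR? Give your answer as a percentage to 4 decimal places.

2.3266%

EAR = (1 + 0.023/365)^365 − 1.
= 1.023266 − 1 = 2.3266%.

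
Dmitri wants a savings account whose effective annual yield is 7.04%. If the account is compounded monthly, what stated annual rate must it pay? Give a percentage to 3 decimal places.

(1 + r/12)^12 − 1 = 0.0704, so 1 + r/12 = 1.0704^(1/12).
r/12 = 0.005685, so r = 0.068226 = 6.823%.

6.823%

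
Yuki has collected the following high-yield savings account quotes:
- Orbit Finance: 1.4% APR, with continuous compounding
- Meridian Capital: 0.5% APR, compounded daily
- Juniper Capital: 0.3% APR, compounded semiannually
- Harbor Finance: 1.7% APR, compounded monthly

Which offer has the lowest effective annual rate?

Juniper Capital

Orbit Finance: e^0.014 − 1 = 1.410%
Meridian Capital: (1 + 0.005/365)^365 − 1 = 0.501%
Juniper Capital: (1 + 0.003/2)^2 − 1 = 0.300%
Harbor Finance: (1 + 0.017/12)^12 − 1 = 1.713%
The lowest effective annual rate is Juniper Capital at 0.300%.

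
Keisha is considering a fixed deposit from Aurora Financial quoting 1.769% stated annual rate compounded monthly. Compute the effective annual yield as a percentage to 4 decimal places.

EAR = (1 + 0.01769/12)^12 − 1.
= (1 + 0.001474)^12 − 1 = 1.017834 − 1 = 1.7834%.

1.7834%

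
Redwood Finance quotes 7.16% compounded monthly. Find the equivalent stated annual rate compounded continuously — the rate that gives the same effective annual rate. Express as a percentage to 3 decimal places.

EAR = (1 + 0.0716/12)^12 − 1 = 0.073997.
Equivalent continuous rate: r = ln(1 + 0.073997) = 0.071387 = 7.139%.

7.139%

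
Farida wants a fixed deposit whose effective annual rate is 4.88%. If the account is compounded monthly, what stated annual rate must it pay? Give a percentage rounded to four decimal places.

(1 + r/12)^12 − 1 = 0.0488, so 1 + r/12 = 1.0488^(1/12).
r/12 = 0.003978, so r = 0.047741 = 4.7741%.

4.7741%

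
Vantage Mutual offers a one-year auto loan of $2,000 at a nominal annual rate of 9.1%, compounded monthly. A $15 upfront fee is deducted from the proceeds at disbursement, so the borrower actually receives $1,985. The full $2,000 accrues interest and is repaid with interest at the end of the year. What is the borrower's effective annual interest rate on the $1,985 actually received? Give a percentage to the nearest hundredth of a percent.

10.32%

Amount owed after one year: 2,000 × (1 + 0.091/12)^12 = 2,000 × 1.094893 = $2,189.79.
Effective rate on net proceeds: 2,189.79 / 1,985 − 1 = 0.103167 = 10.32%.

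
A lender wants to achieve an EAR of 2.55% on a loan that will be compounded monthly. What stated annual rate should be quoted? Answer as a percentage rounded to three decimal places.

2.521%

(1 + r/12)^12 − 1 = 0.0255, so 1 + r/12 = 1.0255^(1/12).
r/12 = 0.002101, so r = 0.025207 = 2.521%.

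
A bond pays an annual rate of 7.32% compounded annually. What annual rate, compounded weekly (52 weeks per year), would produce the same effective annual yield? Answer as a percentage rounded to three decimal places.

Compounded annually, EAR = nominal = 0.073200.
Solve (1 + r/52)^52 = 1.073200: r/52 = 1.073200^(1/52) − 1 = 0.001359, so r = 0.070693 = 7.069%.

7.069%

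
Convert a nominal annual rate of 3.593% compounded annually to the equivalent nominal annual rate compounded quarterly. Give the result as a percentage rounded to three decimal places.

3.546%

Compounded annually, EAR = nominal = 0.035930.
Solve (1 + r/4)^4 = 1.035930: r/4 = 1.035930^(1/4) − 1 = 0.008864, so r = 0.035456 = 3.546%.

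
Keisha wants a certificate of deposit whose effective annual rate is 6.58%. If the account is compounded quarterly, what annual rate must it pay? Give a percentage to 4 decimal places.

(1 + r/4)^4 − 1 = 0.0658, so 1 + r/4 = 1.0658^(1/4).
r/4 = 0.016059, so r = 0.064236 = 6.4236%.

6.4236%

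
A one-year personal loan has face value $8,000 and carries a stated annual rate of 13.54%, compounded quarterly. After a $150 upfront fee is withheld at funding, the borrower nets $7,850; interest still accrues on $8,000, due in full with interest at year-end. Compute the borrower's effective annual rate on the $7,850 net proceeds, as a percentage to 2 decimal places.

16.43%

Amount owed after one year: 8,000 × (1 + 0.1354/4)^4 = 8,000 × 1.142431 = $9,139.45.
Effective rate on net proceeds: 9,139.45 / 7,850 − 1 = 0.164261 = 16.43%.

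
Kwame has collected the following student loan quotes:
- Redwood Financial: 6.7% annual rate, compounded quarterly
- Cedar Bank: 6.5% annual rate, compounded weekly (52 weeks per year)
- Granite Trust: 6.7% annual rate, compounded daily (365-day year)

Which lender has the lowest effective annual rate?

Redwood Financial: (1 + 0.067/4)^4 − 1 = 6.870%
Cedar Bank: (1 + 0.065/52)^52 − 1 = 6.712%
Granite Trust: (1 + 0.067/365)^365 − 1 = 6.929%
The lowest effective annual rate is Cedar Bank at 6.712%.

Cedar Bank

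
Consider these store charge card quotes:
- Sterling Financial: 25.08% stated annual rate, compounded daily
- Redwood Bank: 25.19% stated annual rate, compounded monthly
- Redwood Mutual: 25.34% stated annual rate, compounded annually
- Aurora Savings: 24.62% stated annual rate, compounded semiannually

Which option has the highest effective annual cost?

Sterling Financial

Sterling Financial: (1 + 0.2508/365)^365 − 1 = 28.494%
Redwood Bank: (1 + 0.2519/12)^12 − 1 = 28.312%
Redwood Mutual: compounded annually, EAR = 25.340%
Aurora Savings: (1 + 0.2462/2)^2 − 1 = 26.135%
The highest effective annual rate is Sterling Financial at 28.494%.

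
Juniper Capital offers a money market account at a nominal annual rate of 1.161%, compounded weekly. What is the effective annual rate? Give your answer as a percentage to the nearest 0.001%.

1.168%

EAR = (1 + 0.01161/52)^52 − 1.
= 1.011676 − 1 = 1.168%.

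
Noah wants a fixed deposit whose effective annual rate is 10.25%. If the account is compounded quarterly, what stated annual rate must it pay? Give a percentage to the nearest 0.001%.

(1 + r/4)^4 − 1 = 0.1025, so 1 + r/4 = 1.1025^(1/4).
r/4 = 0.024695, so r = 0.098780 = 9.878%.

9.878%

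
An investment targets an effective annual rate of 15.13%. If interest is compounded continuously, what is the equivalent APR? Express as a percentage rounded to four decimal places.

Continuous: nominal r satisfies e^r − 1 = 0.1513.
r = ln(1 + 0.1513) = ln(1.1513) = 0.140892 = 14.0892%.

14.0892%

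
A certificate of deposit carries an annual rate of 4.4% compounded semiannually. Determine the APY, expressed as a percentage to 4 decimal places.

EAR = (1 + 0.044/2)^2 − 1.
= (1 + 0.022000)^2 − 1 = 1.044484 − 1 = 4.4484%.

4.4484%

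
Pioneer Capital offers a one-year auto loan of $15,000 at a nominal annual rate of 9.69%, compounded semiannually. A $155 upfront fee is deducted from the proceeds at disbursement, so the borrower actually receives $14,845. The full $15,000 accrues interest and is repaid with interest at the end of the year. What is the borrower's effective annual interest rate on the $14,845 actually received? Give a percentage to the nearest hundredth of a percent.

Amount owed after one year: 15,000 × (1 + 0.0969/2)^2 = 15,000 × 1.099247 = $16,488.71.
Effective rate on net proceeds: 16,488.71 / 14,845 − 1 = 0.110725 = 11.07%.

11.07%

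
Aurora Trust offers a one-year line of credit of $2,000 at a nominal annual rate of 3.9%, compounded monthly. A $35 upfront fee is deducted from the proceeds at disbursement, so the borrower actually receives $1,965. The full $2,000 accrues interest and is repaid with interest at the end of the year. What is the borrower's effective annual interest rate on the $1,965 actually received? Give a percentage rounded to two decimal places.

5.82%

Amount owed after one year: 2,000 × (1 + 0.039/12)^12 = 2,000 × 1.039705 = $2,079.41.
Effective rate on net proceeds: 2,079.41 / 1,965 − 1 = 0.058224 = 5.82%.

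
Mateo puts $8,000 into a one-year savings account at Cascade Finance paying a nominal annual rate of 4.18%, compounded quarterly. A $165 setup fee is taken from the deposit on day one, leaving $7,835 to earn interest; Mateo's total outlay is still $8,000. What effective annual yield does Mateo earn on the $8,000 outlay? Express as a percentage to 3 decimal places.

Value after one year: 7,835 × (1 + 0.0418/4)^4 = 7,835 × 1.042460 = $8,167.67.
Effective yield on the $8,000 outlay: 8,167.67 / 8,000 − 1 = 0.020959 = 2.096%.

2.096%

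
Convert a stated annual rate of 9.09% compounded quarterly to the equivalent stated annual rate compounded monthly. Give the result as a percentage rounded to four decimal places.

EAR = (1 + 0.0909/4)^4 − 1 = 0.094046.
Solve (1 + r/12)^12 = 1.094046: r/12 = 1.094046^(1/12) − 1 = 0.007518, so r = 0.090220 = 9.0220%.

9.0220%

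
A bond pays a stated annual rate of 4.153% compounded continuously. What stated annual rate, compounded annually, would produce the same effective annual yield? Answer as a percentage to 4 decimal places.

4.2404%

EAR under continuous compounding: e^0.04153 − 1 = 0.042404.
Compounded annually, the equivalent nominal rate is the EAR itself: 4.2404%.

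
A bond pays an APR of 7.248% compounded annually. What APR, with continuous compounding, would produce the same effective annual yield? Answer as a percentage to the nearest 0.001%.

6.997%

Compounded annually, EAR = nominal = 0.072480.
Equivalent continuous rate: r = ln(1 + 0.072480) = 0.069974 = 6.997%.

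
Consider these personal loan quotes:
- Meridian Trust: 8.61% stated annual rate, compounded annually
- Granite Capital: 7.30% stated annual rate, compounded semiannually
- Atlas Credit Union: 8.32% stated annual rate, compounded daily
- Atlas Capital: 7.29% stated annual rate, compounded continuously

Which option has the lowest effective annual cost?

Meridian Trust: compounded annually, EAR = 8.610%
Granite Capital: (1 + 0.0730/2)^2 − 1 = 7.433%
Atlas Credit Union: (1 + 0.0832/365)^365 − 1 = 8.675%
Atlas Capital: e^0.0729 − 1 = 7.562%
The lowest effective annual rate is Granite Capital at 7.433%.

Granite Capital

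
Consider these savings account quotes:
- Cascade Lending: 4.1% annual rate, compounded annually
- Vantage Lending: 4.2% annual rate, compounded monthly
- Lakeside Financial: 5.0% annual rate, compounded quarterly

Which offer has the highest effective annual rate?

Lakeside Financial

Cascade Lending: compounded annually, EAR = 4.100%
Vantage Lending: (1 + 0.042/12)^12 − 1 = 4.282%
Lakeside Financial: (1 + 0.050/4)^4 − 1 = 5.095%
The highest effective annual rate is Lakeside Financial at 5.095%.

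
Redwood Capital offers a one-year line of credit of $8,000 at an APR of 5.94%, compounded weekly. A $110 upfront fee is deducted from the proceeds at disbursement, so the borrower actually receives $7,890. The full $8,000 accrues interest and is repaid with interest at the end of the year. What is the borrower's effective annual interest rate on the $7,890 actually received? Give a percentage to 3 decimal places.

Amount owed after one year: 8,000 × (1 + 0.0594/52)^52 = 8,000 × 1.061164 = $8,489.31.
Effective rate on net proceeds: 8,489.31 / 7,890 − 1 = 0.075958 = 7.596%.

7.596%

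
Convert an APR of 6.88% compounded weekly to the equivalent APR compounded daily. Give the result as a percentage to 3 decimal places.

EAR = (1 + 0.0688/52)^52 − 1 = 0.071173.
Solve (1 + r/365)^365 = 1.071173: r/365 = 1.071173^(1/365) − 1 = 0.000188, so r = 0.068761 = 6.876%.

6.876%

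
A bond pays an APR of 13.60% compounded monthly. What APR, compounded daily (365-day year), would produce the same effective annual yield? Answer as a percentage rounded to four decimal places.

EAR = (1 + 0.1360/12)^12 − 1 = 0.144806.
Solve (1 + r/365)^365 = 1.144806: r/365 = 1.144806^(1/365) − 1 = 0.000371, so r = 0.135260 = 13.5260%.

13.5260%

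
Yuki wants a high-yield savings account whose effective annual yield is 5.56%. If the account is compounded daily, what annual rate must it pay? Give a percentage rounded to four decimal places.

(1 + r/365)^365 − 1 = 0.0556, so 1 + r/365 = 1.0556^(1/365).
r/365 = 0.000148, so r = 0.054113 = 5.4113%.

5.4113%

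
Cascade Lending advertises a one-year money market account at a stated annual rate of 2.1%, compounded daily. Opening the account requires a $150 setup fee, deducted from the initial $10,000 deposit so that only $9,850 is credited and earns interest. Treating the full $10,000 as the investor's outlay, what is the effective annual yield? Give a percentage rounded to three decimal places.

0.590%

Value after one year: 9,850 × (1 + 0.021/365)^365 = 9,850 × 1.021221 = $10,059.03.
Effective yield on the $10,000 outlay: 10,059.03 / 10,000 − 1 = 0.005903 = 0.590%.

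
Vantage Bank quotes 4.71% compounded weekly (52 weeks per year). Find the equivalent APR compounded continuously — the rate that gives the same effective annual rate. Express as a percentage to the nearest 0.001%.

EAR = (1 + 0.0471/52)^52 − 1 = 0.048204.
Equivalent continuous rate: r = ln(1 + 0.048204) = 0.047079 = 4.708%.

4.708%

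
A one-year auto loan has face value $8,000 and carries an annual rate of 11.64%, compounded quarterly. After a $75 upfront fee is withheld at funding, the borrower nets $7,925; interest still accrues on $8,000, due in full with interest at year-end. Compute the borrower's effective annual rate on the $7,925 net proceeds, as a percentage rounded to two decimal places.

Amount owed after one year: 8,000 × (1 + 0.1164/4)^4 = 8,000 × 1.121580 = $8,972.64.
Effective rate on net proceeds: 8,972.64 / 7,925 − 1 = 0.132194 = 13.22%.

13.22%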